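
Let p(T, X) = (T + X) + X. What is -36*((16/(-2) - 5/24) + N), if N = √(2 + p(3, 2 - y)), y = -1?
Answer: 591/2 - 36*√11 ≈ 176.10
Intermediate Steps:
p(T, X) = T + 2*X
N = √11 (N = √(2 + (3 + 2*(2 - 1*(-1)))) = √(2 + (3 + 2*(2 + 1))) = √(2 + (3 + 2*3)) = √(2 + (3 + 6)) = √(2 + 9) = √11 ≈ 3.3166)
-36*((16/(-2) - 5/24) + N) = -36*((16/(-2) - 5/24) + √11) = -36*((16*(-½) - 5*1/24) + √11) = -36*((-8 - 5/24) + √11) = -36*(-197/24 + √11) = 591/2 - 36*√11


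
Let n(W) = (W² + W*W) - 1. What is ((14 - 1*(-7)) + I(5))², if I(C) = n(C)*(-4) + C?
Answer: 28900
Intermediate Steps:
n(W) = -1 + 2*W² (n(W) = (W² + W²) - 1 = 2*W² - 1 = -1 + 2*W²)
I(C) = 4 + C - 8*C² (I(C) = (-1 + 2*C²)*(-4) + C = (4 - 8*C²) + C = 4 + C - 8*C²)
((14 - 1*(-7)) + I(5))² = ((14 - 1*(-7)) + (4 + 5 - 8*5²))² = ((14 + 7) + (4 + 5 - 8*25))² = (21 + (4 + 5 - 200))² = (21 - 191)² = (-170)² = 28900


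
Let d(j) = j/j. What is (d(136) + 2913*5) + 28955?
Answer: 43521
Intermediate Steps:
d(j) = 1
(d(136) + 2913*5) + 28955 = (1 + 2913*5) + 28955 = (1 + 14565) + 28955 = 14566 + 28955 = 43521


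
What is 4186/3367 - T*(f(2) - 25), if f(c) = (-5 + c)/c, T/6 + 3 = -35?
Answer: -223508/37 ≈ -6040.8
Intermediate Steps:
T = -228 (T = -18 + 6*(-35) = -18 - 210 = -228)
f(c) = (-5 + c)/c
4186/3367 - T*(f(2) - 25) = 4186/3367 - (-228)*((-5 + 2)/2 - 25) = 4186*(1/3367) - (-228)*((1/2)*(-3) - 25) = 46/37 - (-228)*(-3/2 - 25) = 46/37 - (-228)*(-53)/2 = 46/37 - 1*6042 = 46/37 - 6042 = -223508/37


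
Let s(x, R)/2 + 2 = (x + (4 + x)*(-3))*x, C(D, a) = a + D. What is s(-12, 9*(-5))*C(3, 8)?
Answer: -3212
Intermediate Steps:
C(D, a) = D + a
s(x, R) = -4 + 2*x*(-12 - 2*x) (s(x, R) = -4 + 2*((x + (4 + x)*(-3))*x) = -4 + 2*((x + (-12 - 3*x))*x) = -4 + 2*((-12 - 2*x)*x) = -4 + 2*(x*(-12 - 2*x)) = -4 + 2*x*(-12 - 2*x))
s(-12, 9*(-5))*C(3, 8) = (-4 - 24*(-12) - 4*(-12)²)*(3 + 8) = (-4 + 288 - 4*144)*11 = (-4 + 288 - 576)*11 = -292*11 = -3212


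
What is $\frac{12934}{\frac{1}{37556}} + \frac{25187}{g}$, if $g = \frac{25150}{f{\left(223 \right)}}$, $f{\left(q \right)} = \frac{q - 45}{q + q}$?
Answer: $\frac{2724300686260443}{5608450} \approx 4.8575 \cdot 10^{8}$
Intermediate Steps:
$f{\left(q \right)} = \frac{-45 + q}{2 q}$
$g = \frac{5608450}{89}$ ($g = \frac{25150}{\frac{1}{2} \cdot \frac{1}{223} \left(-45 + 223\right)} = \frac{25150}{\frac{1}{2} \cdot \frac{1}{223} \cdot 178} = \frac{25150}{\frac{89}{223}} = 25150 \cdot \frac{223}{89} = \frac{5608450}{89} \approx 63016.0$)
$\frac{12934}{\frac{1}{37556}} + \frac{25187}{g} = \frac{12934}{\frac{1}{37556}} + \frac{25187}{\frac{5608450}{89}} = 12934 \frac{1}{\frac{1}{37556}} + 25187 \cdot \frac{89}{5608450} = 12934 \cdot 37556 + \frac{2241643}{5608450} = 485749304 + \frac{2241643}{5608450} = \frac{2724300686260443}{5608450}$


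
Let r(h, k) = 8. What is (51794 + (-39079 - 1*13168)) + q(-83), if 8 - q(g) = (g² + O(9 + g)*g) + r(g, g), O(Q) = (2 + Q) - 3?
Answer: -13567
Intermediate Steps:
O(Q) = -1 + Q
q(g) = -g² - g*(8 + g) (q(g) = 8 - ((g² + (-1 + (9 + g))*g) + 8) = 8 - ((g² + (8 + g)*g) + 8) = 8 - ((g² + g*(8 + g)) + 8) = 8 - (8 + g² + g*(8 + g)) = 8 + (-8 - g² - g*(8 + g)) = -g² - g*(8 + g))
(51794 + (-39079 - 1*13168)) + q(-83) = (51794 + (-39079 - 1*13168)) + 2*(-83)*(-4 - 1*(-83)) = (51794 + (-39079 - 13168)) + 2*(-83)*(-4 + 83) = (51794 - 52247) + 2*(-83)*79 = -453 - 13114 = -13567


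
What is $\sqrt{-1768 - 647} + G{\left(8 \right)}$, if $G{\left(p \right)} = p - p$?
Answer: $i \sqrt{2415} \approx 49.143 i$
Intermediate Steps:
$G{\left(p \right)} = 0$
$\sqrt{-1768 - 647} + G{\left(8 \right)} = \sqrt{-1768 - 647} + 0 = \sqrt{-2415} + 0 = i \sqrt{2415} + 0 = i \sqrt{2415}$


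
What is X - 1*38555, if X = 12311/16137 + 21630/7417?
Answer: -4614135459598/119688129 ≈ -38551.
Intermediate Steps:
X = 440353997/119688129 (X = 12311*(1/16137) + 21630*(1/7417) = 12311/16137 + 21630/7417 = 440353997/119688129 ≈ 3.6792)
X - 1*38555 = 440353997/119688129 - 1*38555 = 440353997/119688129 - 38555 = -4614135459598/119688129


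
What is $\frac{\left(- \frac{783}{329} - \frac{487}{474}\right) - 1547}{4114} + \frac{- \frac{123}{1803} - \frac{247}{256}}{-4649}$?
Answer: $- \frac{43209366825326749}{114723534634646784} \approx -0.37664$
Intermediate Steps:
$\frac{\left(- \frac{783}{329} - \frac{487}{474}\right) - 1547}{4114} + \frac{- \frac{123}{1803} - \frac{247}{256}}{-4649} = \left(\left(\left(-783\right) \frac{1}{329} - \frac{487}{474}\right) - 1547\right) \frac{1}{4114} + \left(\left(-123\right) \frac{1}{1803} - \frac{247}{256}\right) \left(- \frac{1}{4649}\right) = \left(\left(- \frac{783}{329} - \frac{487}{474}\right) - 1547\right) \frac{1}{4114} + \left(- \frac{41}{601} - \frac{247}{256}\right) \left(- \frac{1}{4649}\right) = \left(- \frac{531365}{155946} - 1547\right) \frac{1}{4114} - - \frac{158943}{715276544} = \left(- \frac{241779827}{155946}\right) \frac{1}{4114} + \frac{158943}{715276544} = - \frac{241779827}{641561844} + \frac{158943}{715276544} = - \frac{43209366825326749}{114723534634646784}$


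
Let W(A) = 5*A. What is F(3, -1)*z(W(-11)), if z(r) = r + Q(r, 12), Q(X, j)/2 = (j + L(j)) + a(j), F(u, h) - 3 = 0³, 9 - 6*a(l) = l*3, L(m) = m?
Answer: -48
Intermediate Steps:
a(l) = 3/2 - l/2 (a(l) = 3/2 - l*3/6 = 3/2 - l/2)
F(u, h) = 3 (F(u, h) = 3 + 0³ = 3 + 0 = 3)
Q(X, j) = 3 + 3*j (Q(X, j) = 2*((j + j) + (3/2 - j/2)) = 2*(2*j + (3/2 - j/2)) = 2*(3/2 + 3*j/2) = 3 + 3*j)
z(r) = 39 + r (z(r) = r + (3 + 3*12) = r + (3 + 36) = r + 39 = 39 + r)
F(3, -1)*z(W(-11)) = 3*(39 + 5*(-11)) = 3*(39 - 55) = 3*(-16) = -48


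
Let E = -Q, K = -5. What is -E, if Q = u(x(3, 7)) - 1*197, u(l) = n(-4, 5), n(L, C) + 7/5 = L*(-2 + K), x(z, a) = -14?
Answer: -852/5 ≈ -170.40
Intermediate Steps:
n(L, C) = -7/5 - 7*L (n(L, C) = -7/5 + L*(-2 - 5) = -7/5 + L*(-7) = -7/5 - 7*L)
u(l) = 133/5 (u(l) = -7/5 - 7*(-4) = -7/5 + 28 = 133/5)
Q = -852/5 (Q = 133/5 - 1*197 = 133/5 - 197 = -852/5 ≈ -170.40)
E = 852/5 (E = -1*(-852/5) = 852/5 ≈ 170.40)
-E = -1*852/5 = -852/5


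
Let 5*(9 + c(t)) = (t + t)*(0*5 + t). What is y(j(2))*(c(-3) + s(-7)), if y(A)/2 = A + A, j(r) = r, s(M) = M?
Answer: -496/5 ≈ -99.200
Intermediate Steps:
c(t) = -9 + 2*t²/5 (c(t) = -9 + ((t + t)*(0*5 + t))/5 = -9 + ((2*t)*(0 + t))/5 = -9 + ((2*t)*t)/5 = -9 + (2*t²)/5 = -9 + 2*t²/5)
y(A) = 4*A (y(A) = 2*(A + A) = 2*(2*A) = 4*A)
y(j(2))*(c(-3) + s(-7)) = (4*2)*((-9 + (⅖)*(-3)²) - 7) = 8*((-9 + (⅖)*9) - 7) = 8*((-9 + 18/5) - 7) = 8*(-27/5 - 7) = 8*(-62/5) = -496/5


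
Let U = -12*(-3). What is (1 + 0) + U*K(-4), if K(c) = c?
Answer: -143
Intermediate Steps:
U = 36 (U = -4*(-9) = 36)
(1 + 0) + U*K(-4) = (1 + 0) + 36*(-4) = 1 - 144 = -143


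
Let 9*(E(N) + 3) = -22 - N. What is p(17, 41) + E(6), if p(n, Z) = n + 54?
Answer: 584/9 ≈ 64.889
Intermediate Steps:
p(n, Z) = 54 + n
E(N) = -49/9 - N/9 (E(N) = -3 + (-22 - N)/9 = -3 + (-22/9 - N/9) = -49/9 - N/9)
p(17, 41) + E(6) = (54 + 17) + (-49/9 - ⅑*6) = 71 + (-49/9 - ⅔) = 71 - 55/9 = 584/9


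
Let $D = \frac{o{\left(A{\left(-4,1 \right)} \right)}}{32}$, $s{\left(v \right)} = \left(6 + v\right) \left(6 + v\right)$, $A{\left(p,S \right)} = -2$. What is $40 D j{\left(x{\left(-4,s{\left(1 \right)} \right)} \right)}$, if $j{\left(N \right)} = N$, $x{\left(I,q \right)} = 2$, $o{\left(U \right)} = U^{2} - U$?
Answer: $15$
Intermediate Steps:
$s{\left(v \right)} = \left(6 + v\right)^{2}$
$D = \frac{3}{16}$ ($D = \frac{\left(-2\right) \left(-1 - 2\right)}{32} = \left(-2\right) \left(-3\right) \frac{1}{32} = 6 \cdot \frac{1}{32} = \frac{3}{16} \approx 0.1875$)
$40 D j{\left(x{\left(-4,s{\left(1 \right)} \right)} \right)} = 40 \cdot \frac{3}{16} \cdot 2 = \frac{15}{2} \cdot 2 = 15$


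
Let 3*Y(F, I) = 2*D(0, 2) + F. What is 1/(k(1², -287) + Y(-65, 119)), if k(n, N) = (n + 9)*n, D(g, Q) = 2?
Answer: -3/31 ≈ -0.096774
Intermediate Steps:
k(n, N) = n*(9 + n) (k(n, N) = (9 + n)*n = n*(9 + n))
Y(F, I) = 4/3 + F/3 (Y(F, I) = (2*2 + F)/3 = (4 + F)/3 = 4/3 + F/3)
1/(k(1², -287) + Y(-65, 119)) = 1/(1²*(9 + 1²) + (4/3 + (⅓)*(-65))) = 1/(1*(9 + 1) + (4/3 - 65/3)) = 1/(1*10 - 61/3) = 1/(10 - 61/3) = 1/(-31/3) = -3/31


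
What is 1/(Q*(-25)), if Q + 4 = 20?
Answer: -1/400 ≈ -0.0025000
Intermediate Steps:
Q = 16 (Q = -4 + 20 = 16)
1/(Q*(-25)) = 1/(16*(-25)) = 1/(-400) = -1/400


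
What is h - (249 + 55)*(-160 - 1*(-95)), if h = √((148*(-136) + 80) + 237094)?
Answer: 19760 + √217046 ≈ 20226.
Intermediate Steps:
h = √217046 (h = √((-20128 + 80) + 237094) = √(-20048 + 237094) = √217046 ≈ 465.88)
h - (249 + 55)*(-160 - 1*(-95)) = √217046 - (249 + 55)*(-160 - 1*(-95)) = √217046 - 304*(-160 + 95) = √217046 - 304*(-65) = √217046 - 1*(-19760) = √217046 + 19760 = 19760 + √217046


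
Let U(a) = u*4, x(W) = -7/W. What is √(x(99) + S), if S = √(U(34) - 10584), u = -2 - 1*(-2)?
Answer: √(-77 + 45738*I*√6)/33 ≈ 7.1697 + 7.1746*I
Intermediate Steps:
u = 0 (u = -2 + 2 = 0)
U(a) = 0 (U(a) = 0*4 = 0)
S = 42*I*√6 (S = √(0 - 10584) = √(-10584) = 42*I*√6 ≈ 102.88*I)
√(x(99) + S) = √(-7/99 + 42*I*√6)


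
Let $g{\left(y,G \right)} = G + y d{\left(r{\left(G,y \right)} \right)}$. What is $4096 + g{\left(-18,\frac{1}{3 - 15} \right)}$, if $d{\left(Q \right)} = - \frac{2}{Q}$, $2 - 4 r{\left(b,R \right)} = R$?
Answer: $\frac{246187}{60} \approx 4103.1$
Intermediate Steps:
$r{\left(b,R \right)} = \frac{1}{2} - \frac{R}{4}$
$g{\left(y,G \right)} = G - \frac{2 y}{\frac{1}{2} - \frac{y}{4}}$ ($g{\left(y,G \right)} = G + y \left(- \frac{2}{\frac{1}{2} - \frac{y}{4}}\right) = G - \frac{2 y}{\frac{1}{2} - \frac{y}{4}}$)
$4096 + g{\left(-18,\frac{1}{3 - 15} \right)} = 4096 + \frac{8 \left(-18\right) + \frac{-2 - 18}{3 - 15}}{-2 - 18} = 4096 + \frac{-144 + \frac{1}{-12} \left(-20\right)}{-20} = 4096 - \frac{-144 - - \frac{5}{3}}{20} = 4096 - \frac{-144 + \frac{5}{3}}{20} = 4096 - - \frac{427}{60} = 4096 + \frac{427}{60} = \frac{246187}{60}$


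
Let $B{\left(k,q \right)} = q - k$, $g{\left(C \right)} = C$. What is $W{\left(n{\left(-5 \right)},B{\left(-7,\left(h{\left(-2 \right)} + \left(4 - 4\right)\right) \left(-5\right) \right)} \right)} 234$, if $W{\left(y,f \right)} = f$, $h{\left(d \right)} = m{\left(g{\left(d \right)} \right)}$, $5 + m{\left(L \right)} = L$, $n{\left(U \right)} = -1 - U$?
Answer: $9828$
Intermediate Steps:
$m{\left(L \right)} = -5 + L$
$h{\left(d \right)} = -5 + d$
$W{\left(n{\left(-5 \right)},B{\left(-7,\left(h{\left(-2 \right)} + \left(4 - 4\right)\right) \left(-5\right) \right)} \right)} 234 = \left(\left(\left(-5 - 2\right) + \left(4 - 4\right)\right) \left(-5\right) - -7\right) 234 = \left(\left(-7 + \left(4 - 4\right)\right) \left(-5\right) + 7\right) 234 = \left(\left(-7 + 0\right) \left(-5\right) + 7\right) 234 = \left(\left(-7\right) \left(-5\right) + 7\right) 234 = \left(35 + 7\right) 234 = 42 \cdot 234 = 9828$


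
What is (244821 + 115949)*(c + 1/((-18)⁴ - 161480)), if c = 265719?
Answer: 2708334009254375/28252 ≈ 9.5863e+10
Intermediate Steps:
(244821 + 115949)*(c + 1/((-18)⁴ - 161480)) = (244821 + 115949)*(265719 + 1/((-18)⁴ - 161480)) = 360770*(265719 + 1/(104976 - 161480)) = 360770*(265719 + 1/(-56504)) = 360770*(265719 - 1/56504) = 360770*(15014186375/56504) = 2708334009254375/28252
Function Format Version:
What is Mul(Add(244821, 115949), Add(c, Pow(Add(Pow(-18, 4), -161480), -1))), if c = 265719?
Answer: Rational(2708334009254375, 28252) ≈ 9.5863e+10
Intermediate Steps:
Mul(Add(244821, 115949), Add(c, Pow(Add(Pow(-18, 4), -161480), -1))) = Mul(Add(244821, 115949), Add(265719, Pow(Add(Pow(-18, 4), -161480), -1))) = Mul(360770, Add(265719, Pow(Add(104976, -161480), -1))) = Mul(360770, Add(265719, Pow(-56504, -1))) = Mul(360770, Add(265719, Rational(-1, 56504))) = Mul(360770, Rational(15014186375, 56504)) = Rational(2708334009254375, 28252)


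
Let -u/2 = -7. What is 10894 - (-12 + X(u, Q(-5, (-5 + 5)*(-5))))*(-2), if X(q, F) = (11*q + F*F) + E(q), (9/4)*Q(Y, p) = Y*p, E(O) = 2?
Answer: 11182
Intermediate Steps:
u = 14 (u = -2*(-7) = 14)
Q(Y, p) = 4*Y*p/9 (Q(Y, p) = 4*(Y*p)/9 = 4*Y*p/9)
X(q, F) = 2 + F**2 + 11*q (X(q, F) = (11*q + F*F) + 2 = (11*q + F**2) + 2 = (F**2 + 11*q) + 2 = 2 + F**2 + 11*q)
10894 - (-12 + X(u, Q(-5, (-5 + 5)*(-5))))*(-2) = 10894 - (-12 + (2 + ((4/9)*(-5)*((-5 + 5)*(-5)))**2 + 11*14))*(-2) = 10894 - (-12 + (2 + ((4/9)*(-5)*(0*(-5)))**2 + 154))*(-2) = 10894 - (-12 + (2 + ((4/9)*(-5)*0)**2 + 154))*(-2) = 10894 - (-12 + (2 + 0**2 + 154))*(-2) = 10894 - (-12 + (2 + 0 + 154))*(-2) = 10894 - (-12 + 156)*(-2) = 10894 - 144*(-2) = 10894 - 1*(-288) = 10894 + 288 = 11182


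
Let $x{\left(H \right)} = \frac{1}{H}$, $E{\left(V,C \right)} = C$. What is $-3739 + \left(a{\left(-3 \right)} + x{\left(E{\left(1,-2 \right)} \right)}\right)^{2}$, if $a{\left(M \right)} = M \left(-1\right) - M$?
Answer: $- \frac{14835}{4} \approx -3708.8$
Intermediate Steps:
$a{\left(M \right)} = - 2 M$ ($a{\left(M \right)} = - M - M = - 2 M$)
$-3739 + \left(a{\left(-3 \right)} + x{\left(E{\left(1,-2 \right)} \right)}\right)^{2} = -3739 + \left(\left(-2\right) \left(-3\right) + \frac{1}{-2}\right)^{2} = -3739 + \left(6 - \frac{1}{2}\right)^{2} = -3739 + \left(\frac{11}{2}\right)^{2} = -3739 + \frac{121}{4} = - \frac{14835}{4}$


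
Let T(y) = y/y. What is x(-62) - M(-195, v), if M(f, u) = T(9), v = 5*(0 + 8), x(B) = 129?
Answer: 128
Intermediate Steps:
v = 40 (v = 5*8 = 40)
T(y) = 1
M(f, u) = 1
x(-62) - M(-195, v) = 129 - 1*1 = 129 - 1 = 128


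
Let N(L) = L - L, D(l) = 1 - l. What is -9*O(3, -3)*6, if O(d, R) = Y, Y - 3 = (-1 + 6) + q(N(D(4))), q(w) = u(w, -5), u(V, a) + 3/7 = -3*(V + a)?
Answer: -8532/7 ≈ -1218.9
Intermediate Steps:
u(V, a) = -3/7 - 3*V - 3*a (u(V, a) = -3/7 - 3*(V + a) = -3/7 + (-3*V - 3*a) = -3/7 - 3*V - 3*a)
N(L) = 0
q(w) = 102/7 - 3*w (q(w) = -3/7 - 3*w - 3*(-5) = -3/7 - 3*w + 15 = 102/7 - 3*w)
Y = 158/7 (Y = 3 + ((-1 + 6) + (102/7 - 3*0)) = 3 + (5 + (102/7 + 0)) = 3 + (5 + 102/7) = 3 + 137/7 = 158/7 ≈ 22.571)
O(d, R) = 158/7
-9*O(3, -3)*6 = -9*158/7*6 = -1422/7*6 = -8532/7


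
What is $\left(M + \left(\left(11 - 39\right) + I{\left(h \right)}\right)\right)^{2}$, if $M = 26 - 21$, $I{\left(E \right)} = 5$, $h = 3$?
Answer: $324$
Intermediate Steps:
$M = 5$ ($M = 26 - 21 = 5$)
$\left(M + \left(\left(11 - 39\right) + I{\left(h \right)}\right)\right)^{2} = \left(5 + \left(\left(11 - 39\right) + 5\right)\right)^{2} = \left(5 + \left(-28 + 5\right)\right)^{2} = \left(5 - 23\right)^{2} = \left(-18\right)^{2} = 324$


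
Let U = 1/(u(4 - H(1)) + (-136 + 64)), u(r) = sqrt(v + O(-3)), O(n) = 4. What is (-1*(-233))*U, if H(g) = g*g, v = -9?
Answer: -16776/5189 - 233*I*sqrt(5)/5189 ≈ -3.233 - 0.10041*I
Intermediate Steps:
H(g) = g**2
u(r) = I*sqrt(5) (u(r) = sqrt(-9 + 4) = sqrt(-5) = I*sqrt(5))
U = 1/(-72 + I*sqrt(5)) (U = 1/(I*sqrt(5) + (-136 + 64)) = 1/(I*sqrt(5) - 72) = 1/(-72 + I*sqrt(5)) ≈ -0.013875 - 0.00043092*I)
(-1*(-233))*U = (-1*(-233))*(-72/5189 - I*sqrt(5)/5189) = 233*(-72/5189 - I*sqrt(5)/5189) = -16776/5189 - 233*I*sqrt(5)/5189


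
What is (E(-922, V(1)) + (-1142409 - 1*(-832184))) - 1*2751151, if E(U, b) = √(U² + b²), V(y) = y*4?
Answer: -3061376 + 10*√8501 ≈ -3.0605e+6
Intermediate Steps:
V(y) = 4*y
(E(-922, V(1)) + (-1142409 - 1*(-832184))) - 1*2751151 = (√((-922)² + (4*1)²) + (-1142409 - 1*(-832184))) - 1*2751151 = (√(850084 + 4²) + (-1142409 + 832184)) - 2751151 = (√(850084 + 16) - 310225) - 2751151 = (√850100 - 310225) - 2751151 = (10*√8501 - 310225) - 2751151 = (-310225 + 10*√8501) - 2751151 = -3061376 + 10*√8501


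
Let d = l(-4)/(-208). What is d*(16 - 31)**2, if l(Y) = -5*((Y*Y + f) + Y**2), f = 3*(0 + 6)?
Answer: 28125/104 ≈ 270.43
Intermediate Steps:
f = 18 (f = 3*6 = 18)
l(Y) = -90 - 10*Y**2 (l(Y) = -5*((Y*Y + 18) + Y**2) = -5*((Y**2 + 18) + Y**2) = -5*((18 + Y**2) + Y**2) = -5*(18 + 2*Y**2) = -90 - 10*Y**2)
d = 125/104 (d = (-90 - 10*(-4)**2)/(-208) = (-90 - 10*16)*(-1/208) = (-90 - 160)*(-1/208) = -250*(-1/208) = 125/104 ≈ 1.2019)
d*(16 - 31)**2 = 125*(16 - 31)**2/104 = (125/104)*(-15)**2 = (125/104)*225 = 28125/104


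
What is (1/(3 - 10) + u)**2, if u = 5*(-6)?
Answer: 44521/49 ≈ 908.59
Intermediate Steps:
u = -30
(1/(3 - 10) + u)**2 = (1/(3 - 10) - 30)**2 = (1/(-7) - 30)**2 = (-1/7 - 30)**2 = (-211/7)**2 = 44521/49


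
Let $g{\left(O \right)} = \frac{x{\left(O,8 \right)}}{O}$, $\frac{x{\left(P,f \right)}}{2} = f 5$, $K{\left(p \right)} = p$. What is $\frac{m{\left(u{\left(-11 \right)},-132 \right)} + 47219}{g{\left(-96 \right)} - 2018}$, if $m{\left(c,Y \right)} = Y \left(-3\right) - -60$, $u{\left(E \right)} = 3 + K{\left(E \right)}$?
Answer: $- \frac{286050}{12113} \approx -23.615$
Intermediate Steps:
$x{\left(P,f \right)} = 10 f$ ($x{\left(P,f \right)} = 2 f 5 = 2 \cdot 5 f = 10 f$)
$u{\left(E \right)} = 3 + E$
$g{\left(O \right)} = \frac{80}{O}$ ($g{\left(O \right)} = \frac{10 \cdot 8}{O} = \frac{80}{O}$)
$m{\left(c,Y \right)} = 60 - 3 Y$ ($m{\left(c,Y \right)} = - 3 Y + 60 = 60 - 3 Y$)
$\frac{m{\left(u{\left(-11 \right)},-132 \right)} + 47219}{g{\left(-96 \right)} - 2018} = \frac{\left(60 - -396\right) + 47219}{\frac{80}{-96} - 2018} = \frac{\left(60 + 396\right) + 47219}{80 \left(- \frac{1}{96}\right) - 2018} = \frac{456 + 47219}{- \frac{5}{6} - 2018} = \frac{47675}{- \frac{12113}{6}} = 47675 \left(- \frac{6}{12113}\right) = - \frac{286050}{12113}$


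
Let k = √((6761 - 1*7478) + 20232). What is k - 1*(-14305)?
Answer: 14305 + √19515 ≈ 14445.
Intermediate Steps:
k = √19515 (k = √((6761 - 7478) + 20232) = √(-717 + 20232) = √19515 ≈ 139.70)
k - 1*(-14305) = √19515 - 1*(-14305) = √19515 + 14305 = 14305 + √19515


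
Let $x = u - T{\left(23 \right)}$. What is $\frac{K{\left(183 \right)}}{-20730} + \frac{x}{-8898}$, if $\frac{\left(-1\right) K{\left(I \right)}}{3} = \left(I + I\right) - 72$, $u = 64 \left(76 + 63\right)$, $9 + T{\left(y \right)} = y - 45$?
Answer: $- \frac{29534779}{30742590} \approx -0.96071$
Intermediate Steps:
$T{\left(y \right)} = -54 + y$ ($T{\left(y \right)} = -9 + \left(y - 45\right) = -9 + \left(-45 + y\right) = -54 + y$)
$u = 8896$ ($u = 64 \cdot 139 = 8896$)
$K{\left(I \right)} = 216 - 6 I$ ($K{\left(I \right)} = - 3 \left(\left(I + I\right) - 72\right) = - 3 \left(2 I - 72\right) = - 3 \left(-72 + 2 I\right) = 216 - 6 I$)
$x = 8927$ ($x = 8896 - \left(-54 + 23\right) = 8896 - -31 = 8896 + 31 = 8927$)
$\frac{K{\left(183 \right)}}{-20730} + \frac{x}{-8898} = \frac{216 - 1098}{-20730} + \frac{8927}{-8898} = \left(216 - 1098\right) \left(- \frac{1}{20730}\right) + 8927 \left(- \frac{1}{8898}\right) = \left(-882\right) \left(- \frac{1}{20730}\right) - \frac{8927}{8898} = \frac{147}{3455} - \frac{8927}{8898} = - \frac{29534779}{30742590}$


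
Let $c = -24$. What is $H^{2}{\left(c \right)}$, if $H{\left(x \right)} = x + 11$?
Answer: $169$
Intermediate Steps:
$H{\left(x \right)} = 11 + x$
$H^{2}{\left(c \right)} = \left(11 - 24\right)^{2} = \left(-13\right)^{2} = 169$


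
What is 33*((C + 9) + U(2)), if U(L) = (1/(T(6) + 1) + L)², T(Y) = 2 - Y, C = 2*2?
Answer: 1562/3 ≈ 520.67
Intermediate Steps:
C = 4
U(L) = (-⅓ + L)² (U(L) = (1/((2 - 1*6) + 1) + L)² = (1/((2 - 6) + 1) + L)² = (1/(-4 + 1) + L)² = (1/(-3) + L)² = (-⅓ + L)²)
33*((C + 9) + U(2)) = 33*((4 + 9) + (-1 + 3*2)²/9) = 33*(13 + (-1 + 6)²/9) = 33*(13 + (⅑)*5²) = 33*(13 + (⅑)*25) = 33*(13 + 25/9) = 33*(142/9) = 1562/3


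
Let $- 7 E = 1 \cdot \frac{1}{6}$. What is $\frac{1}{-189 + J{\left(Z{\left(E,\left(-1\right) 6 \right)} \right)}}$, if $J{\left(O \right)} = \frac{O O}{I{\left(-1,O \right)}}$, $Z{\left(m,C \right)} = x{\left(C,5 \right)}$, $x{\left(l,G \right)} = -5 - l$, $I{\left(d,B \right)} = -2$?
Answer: $- \frac{2}{379} \approx -0.005277$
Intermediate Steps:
$E = - \frac{1}{42}$ ($E = - \frac{1 \cdot \frac{1}{6}}{7} = \left(- \frac{1}{7}\right) \frac{1}{6} = - \frac{1}{42} \approx -0.02381$)
$Z{\left(m,C \right)} = -5 - C$
$J{\left(O \right)} = - \frac{O^{2}}{2}$ ($J{\left(O \right)} = \frac{O O}{-2} = O^{2} \left(- \frac{1}{2}\right) = - \frac{O^{2}}{2}$)
$\frac{1}{-189 + J{\left(Z{\left(E,\left(-1\right) 6 \right)} \right)}} = \frac{1}{-189 - \frac{\left(-5 - \left(-1\right) 6\right)^{2}}{2}} = \frac{1}{-189 - \frac{\left(-5 - -6\right)^{2}}{2}} = \frac{1}{-189 - \frac{\left(-5 + 6\right)^{2}}{2}} = \frac{1}{-189 - \frac{1^{2}}{2}} = \frac{1}{-189 - \frac{1}{2}} = \frac{1}{- \frac{379}{2}} = - \frac{2}{379}$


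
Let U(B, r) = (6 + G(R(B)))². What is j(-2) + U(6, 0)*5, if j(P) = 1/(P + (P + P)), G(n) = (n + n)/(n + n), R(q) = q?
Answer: 1469/6 ≈ 244.83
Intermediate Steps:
G(n) = 1 (G(n) = (2*n)/((2*n)) = (2*n)*(1/(2*n)) = 1)
U(B, r) = 49 (U(B, r) = (6 + 1)² = 7² = 49)
j(P) = 1/(3*P) (j(P) = 1/(P + 2*P) = 1/(3*P))
j(-2) + U(6, 0)*5 = (⅓)/(-2) + 49*5 = (⅓)*(-½) + 245 = -⅙ + 245 = 1469/6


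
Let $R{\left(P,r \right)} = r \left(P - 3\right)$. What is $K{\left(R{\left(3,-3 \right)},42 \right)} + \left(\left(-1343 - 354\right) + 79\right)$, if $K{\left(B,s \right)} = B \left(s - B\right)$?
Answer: $-1618$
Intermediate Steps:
$R{\left(P,r \right)} = r \left(-3 + P\right)$
$K{\left(R{\left(3,-3 \right)},42 \right)} + \left(\left(-1343 - 354\right) + 79\right) = - 3 \left(-3 + 3\right) \left(42 - - 3 \left(-3 + 3\right)\right) + \left(\left(-1343 - 354\right) + 79\right) = \left(-3\right) 0 \left(42 - \left(-3\right) 0\right) + \left(-1697 + 79\right) = 0 \left(42 - 0\right) - 1618 = 0 \left(42 + 0\right) - 1618 = 0 \cdot 42 - 1618 = 0 - 1618 = -1618$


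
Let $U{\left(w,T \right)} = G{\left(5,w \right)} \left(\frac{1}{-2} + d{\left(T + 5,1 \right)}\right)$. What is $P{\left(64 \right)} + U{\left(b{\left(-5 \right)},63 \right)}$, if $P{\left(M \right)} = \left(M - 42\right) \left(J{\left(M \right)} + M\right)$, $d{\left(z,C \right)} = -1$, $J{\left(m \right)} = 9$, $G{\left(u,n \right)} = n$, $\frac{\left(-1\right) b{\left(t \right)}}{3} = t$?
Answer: $\frac{3167}{2} \approx 1583.5$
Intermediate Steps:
$b{\left(t \right)} = - 3 t$
$P{\left(M \right)} = \left(-42 + M\right) \left(9 + M\right)$ ($P{\left(M \right)} = \left(M - 42\right) \left(9 + M\right) = \left(-42 + M\right) \left(9 + M\right)$)
$U{\left(w,T \right)} = - \frac{3 w}{2}$ ($U{\left(w,T \right)} = w \left(\frac{1}{-2} - 1\right) = w \left(- \frac{1}{2} - 1\right) = w \left(- \frac{3}{2}\right) = - \frac{3 w}{2}$)
$P{\left(64 \right)} + U{\left(b{\left(-5 \right)},63 \right)} = \left(-378 + 64^{2} - 2112\right) - \frac{3 \left(\left(-3\right) \left(-5\right)\right)}{2} = \left(-378 + 4096 - 2112\right) - \frac{45}{2} = 1606 - \frac{45}{2} = \frac{3167}{2}$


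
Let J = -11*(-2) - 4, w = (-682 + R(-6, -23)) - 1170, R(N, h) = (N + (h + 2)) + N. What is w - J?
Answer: -1903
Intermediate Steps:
R(N, h) = 2 + h + 2*N (R(N, h) = (N + (2 + h)) + N = (2 + N + h) + N = 2 + h + 2*N)
w = -1885 (w = (-682 + (2 - 23 + 2*(-6))) - 1170 = (-682 + (2 - 23 - 12)) - 1170 = (-682 - 33) - 1170 = -715 - 1170 = -1885)
J = 18 (J = 22 - 4 = 18)
w - J = -1885 - 1*18 = -1885 - 18 = -1903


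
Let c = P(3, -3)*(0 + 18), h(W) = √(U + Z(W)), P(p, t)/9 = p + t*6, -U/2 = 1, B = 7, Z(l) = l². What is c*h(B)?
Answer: -2430*√47 ≈ -16659.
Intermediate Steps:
U = -2 (U = -2*1 = -2)
P(p, t) = 9*p + 54*t (P(p, t) = 9*(p + t*6) = 9*(p + 6*t) = 9*p + 54*t)
h(W) = √(-2 + W²)
c = -2430 (c = (9*3 + 54*(-3))*(0 + 18) = (27 - 162)*18 = -135*18 = -2430)
c*h(B) = -2430*√(-2 + 7²) = -2430*√(-2 + 49) = -2430*√47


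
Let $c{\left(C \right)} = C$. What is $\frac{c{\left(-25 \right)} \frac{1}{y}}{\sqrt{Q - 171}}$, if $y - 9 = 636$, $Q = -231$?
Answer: $\frac{5 i \sqrt{402}}{51858} \approx 0.0019332 i$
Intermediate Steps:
$y = 645$ ($y = 9 + 636 = 645$)
$\frac{c{\left(-25 \right)} \frac{1}{y}}{\sqrt{Q - 171}} = \frac{\left(-25\right) \frac{1}{645}}{\sqrt{-231 - 171}} = \frac{\left(-25\right) \frac{1}{645}}{\sqrt{-402}} = - \frac{5}{129 i \sqrt{402}} = - \frac{5 \left(- \frac{i \sqrt{402}}{402}\right)}{129} = \frac{5 i \sqrt{402}}{51858}$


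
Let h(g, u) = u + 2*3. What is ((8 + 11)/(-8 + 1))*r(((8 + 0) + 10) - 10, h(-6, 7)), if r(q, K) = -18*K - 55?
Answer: 5491/7 ≈ 784.43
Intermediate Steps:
h(g, u) = 6 + u (h(g, u) = u + 6 = 6 + u)
r(q, K) = -55 - 18*K
((8 + 11)/(-8 + 1))*r(((8 + 0) + 10) - 10, h(-6, 7)) = ((8 + 11)/(-8 + 1))*(-55 - 18*(6 + 7)) = (19/(-7))*(-55 - 18*13) = (19*(-⅐))*(-55 - 234) = -19/7*(-289) = 5491/7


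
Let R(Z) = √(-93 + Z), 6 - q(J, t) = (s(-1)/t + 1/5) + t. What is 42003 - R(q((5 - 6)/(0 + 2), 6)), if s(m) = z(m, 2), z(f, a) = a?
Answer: 42003 - I*√21045/15 ≈ 42003.0 - 9.6713*I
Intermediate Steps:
s(m) = 2
q(J, t) = 29/5 - t - 2/t (q(J, t) = 6 - ((2/t + 1/5) + t) = 6 - ((2/t + 1*(⅕)) + t) = 6 - ((2/t + ⅕) + t) = 6 - ((⅕ + 2/t) + t) = 6 - (⅕ + t + 2/t) = 6 + (-⅕ - t - 2/t) = 29/5 - t - 2/t)
42003 - R(q((5 - 6)/(0 + 2), 6)) = 42003 - √(-93 + (29/5 - 1*6 - 2/6)) = 42003 - √(-93 + (29/5 - 6 - 2*⅙)) = 42003 - √(-93 + (29/5 - 6 - ⅓)) = 42003 - √(-93 - 8/15) = 42003 - √(-1403/15) = 42003 - I*√21045/15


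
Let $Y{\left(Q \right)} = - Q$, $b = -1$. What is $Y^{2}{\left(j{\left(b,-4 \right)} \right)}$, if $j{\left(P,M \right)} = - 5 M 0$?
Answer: $0$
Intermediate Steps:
$j{\left(P,M \right)} = 0$
$Y^{2}{\left(j{\left(b,-4 \right)} \right)} = \left(\left(-1\right) 0\right)^{2} = 0^{2} = 0$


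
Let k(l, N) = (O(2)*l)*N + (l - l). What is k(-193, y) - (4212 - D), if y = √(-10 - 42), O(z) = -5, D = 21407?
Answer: 17195 + 1930*I*√13 ≈ 17195.0 + 6958.7*I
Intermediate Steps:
y = 2*I*√13 (y = √(-52) = 2*I*√13 ≈ 7.2111*I)
k(l, N) = -5*N*l (k(l, N) = (-5*l)*N + (l - l) = -5*N*l + 0 = -5*N*l)
k(-193, y) - (4212 - D) = -5*2*I*√13*(-193) - (4212 - 1*21407) = 1930*I*√13 - (4212 - 21407) = 1930*I*√13 - 1*(-17195) = 1930*I*√13 + 17195 = 17195 + 1930*I*√13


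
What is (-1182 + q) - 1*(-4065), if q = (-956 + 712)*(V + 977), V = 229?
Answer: -291381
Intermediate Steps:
q = -294264 (q = (-956 + 712)*(229 + 977) = -244*1206 = -294264)
(-1182 + q) - 1*(-4065) = (-1182 - 294264) - 1*(-4065) = -295446 + 4065 = -291381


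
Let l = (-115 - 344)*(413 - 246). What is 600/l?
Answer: -200/25551 ≈ -0.0078275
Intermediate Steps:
l = -76653 (l = -459*167 = -76653)
600/l = 600/(-76653) = 600*(-1/76653) = -200/25551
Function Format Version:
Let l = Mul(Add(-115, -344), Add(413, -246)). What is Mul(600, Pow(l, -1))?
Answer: Rational(-200, 25551) ≈ -0.0078275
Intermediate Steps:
l = -76653 (l = Mul(-459, 167) = -76653)
Mul(600, Pow(l, -1)) = Mul(600, Pow(-76653, -1)) = Mul(600, Rational(-1, 76653)) = Rational(-200, 25551)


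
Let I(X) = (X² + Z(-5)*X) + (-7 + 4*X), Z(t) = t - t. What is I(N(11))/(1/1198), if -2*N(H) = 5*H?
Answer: 1531643/2 ≈ 7.6582e+5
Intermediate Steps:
N(H) = -5*H/2
Z(t) = 0
I(X) = -7 + X² + 4*X (I(X) = (X² + 0*X) + (-7 + 4*X) = (X² + 0) + (-7 + 4*X) = X² + (-7 + 4*X) = -7 + X² + 4*X)
I(N(11))/(1/1198) = (-7 + (-5/2*11)² + 4*(-5/2*11))/(1/1198) = (-7 + (-55/2)² + 4*(-55/2))/(1/1198) = (-7 + 3025/4 - 110)*1198 = (2557/4)*1198 = 1531643/2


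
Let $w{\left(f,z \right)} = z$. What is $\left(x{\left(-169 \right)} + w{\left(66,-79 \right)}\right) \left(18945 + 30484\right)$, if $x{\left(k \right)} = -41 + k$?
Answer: $-14284981$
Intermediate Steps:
$\left(x{\left(-169 \right)} + w{\left(66,-79 \right)}\right) \left(18945 + 30484\right) = \left(\left(-41 - 169\right) - 79\right) \left(18945 + 30484\right) = \left(-210 - 79\right) 49429 = \left(-289\right) 49429 = -14284981$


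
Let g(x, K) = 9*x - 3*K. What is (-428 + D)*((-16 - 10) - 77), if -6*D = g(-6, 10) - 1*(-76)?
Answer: 131840/3 ≈ 43947.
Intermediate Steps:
g(x, K) = -3*K + 9*x
D = 4/3 (D = -((-3*10 + 9*(-6)) - 1*(-76))/6 = -((-30 - 54) + 76)/6 = -(-84 + 76)/6 = -⅙*(-8) = 4/3 ≈ 1.3333)
(-428 + D)*((-16 - 10) - 77) = (-428 + 4/3)*((-16 - 10) - 77) = -1280*(-26 - 77)/3 = -1280/3*(-103) = 131840/3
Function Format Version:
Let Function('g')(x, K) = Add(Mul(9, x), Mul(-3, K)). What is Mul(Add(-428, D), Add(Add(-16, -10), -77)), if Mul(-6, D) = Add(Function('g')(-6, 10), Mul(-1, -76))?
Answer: Rational(131840, 3) ≈ 43947.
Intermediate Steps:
Function('g')(x, K) = Add(Mul(-3, K), Mul(9, x))
D = Rational(4, 3) (D = Mul(Rational(-1, 6), Add(Add(Mul(-3, 10), Mul(9, -6)), Mul(-1, -76))) = Mul(Rational(-1, 6), Add(Add(-30, -54), 76)) = Mul(Rational(-1, 6), Add(-84, 76)) = Mul(Rational(-1, 6), -8) = Rational(4, 3) ≈ 1.3333)
Mul(Add(-428, D), Add(Add(-16, -10), -77)) = Mul(Add(-428, Rational(4, 3)), Add(Add(-16, -10), -77)) = Mul(Rational(-1280, 3), Add(-26, -77)) = Mul(Rational(-1280, 3), -103) = Rational(131840, 3)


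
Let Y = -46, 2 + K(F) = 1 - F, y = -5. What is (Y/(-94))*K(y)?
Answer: 92/47 ≈ 1.9574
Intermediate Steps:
K(F) = -1 - F (K(F) = -2 + (1 - F) = -1 - F)
(Y/(-94))*K(y) = (-46/(-94))*(-1 - 1*(-5)) = (-1/94*(-46))*(-1 + 5) = (23/47)*4 = 92/47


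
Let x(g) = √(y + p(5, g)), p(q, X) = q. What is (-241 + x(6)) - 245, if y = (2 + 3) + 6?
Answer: -482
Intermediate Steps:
y = 11 (y = 5 + 6 = 11)
x(g) = 4 (x(g) = √(11 + 5) = √16 = 4)
(-241 + x(6)) - 245 = (-241 + 4) - 245 = -237 - 245 = -482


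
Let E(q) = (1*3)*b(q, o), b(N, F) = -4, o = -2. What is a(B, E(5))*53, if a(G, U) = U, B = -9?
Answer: -636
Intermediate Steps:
E(q) = -12 (E(q) = (1*3)*(-4) = 3*(-4) = -12)
a(B, E(5))*53 = -12*53 = -636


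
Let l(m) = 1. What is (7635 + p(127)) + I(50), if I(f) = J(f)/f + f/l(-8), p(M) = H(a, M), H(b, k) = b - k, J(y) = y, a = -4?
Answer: 7555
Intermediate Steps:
p(M) = -4 - M
I(f) = 1 + f (I(f) = f/f + f/1 = 1 + f*1 = 1 + f)
(7635 + p(127)) + I(50) = (7635 + (-4 - 1*127)) + (1 + 50) = (7635 + (-4 - 127)) + 51 = (7635 - 131) + 51 = 7504 + 51 = 7555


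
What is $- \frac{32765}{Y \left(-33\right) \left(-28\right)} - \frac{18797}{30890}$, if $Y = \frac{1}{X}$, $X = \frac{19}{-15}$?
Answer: $\frac{1896957973}{42813540} \approx 44.307$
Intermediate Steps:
$X = - \frac{19}{15}$ ($X = 19 \left(- \frac{1}{15}\right) = - \frac{19}{15} \approx -1.2667$)
$Y = - \frac{15}{19}$ ($Y = \frac{1}{- \frac{19}{15}} = - \frac{15}{19} \approx -0.78947$)
$- \frac{32765}{Y \left(-33\right) \left(-28\right)} - \frac{18797}{30890} = - \frac{32765}{\left(- \frac{15}{19}\right) \left(-33\right) \left(-28\right)} - \frac{18797}{30890} = - \frac{32765}{\frac{495}{19} \left(-28\right)} - \frac{18797}{30890} = - \frac{32765}{- \frac{13860}{19}} - \frac{18797}{30890} = \left(-32765\right) \left(- \frac{19}{13860}\right) - \frac{18797}{30890} = \frac{124507}{2772} - \frac{18797}{30890} = \frac{1896957973}{42813540}$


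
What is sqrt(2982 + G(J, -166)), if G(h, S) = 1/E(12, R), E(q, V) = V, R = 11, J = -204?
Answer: sqrt(360833)/11 ≈ 54.609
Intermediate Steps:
G(h, S) = 1/11
sqrt(2982 + G(J, -166)) = sqrt(2982 + 1/11) = sqrt(32803/11) = sqrt(360833)/11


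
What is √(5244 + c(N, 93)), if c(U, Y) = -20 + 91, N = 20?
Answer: √5315 ≈ 72.904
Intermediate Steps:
c(U, Y) = 71
√(5244 + c(N, 93)) = √(5244 + 71) = √5315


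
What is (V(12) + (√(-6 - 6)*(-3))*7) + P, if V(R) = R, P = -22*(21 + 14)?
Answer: -758 - 42*I*√3 ≈ -758.0 - 72.746*I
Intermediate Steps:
P = -770 (P = -22*35 = -770)
(V(12) + (√(-6 - 6)*(-3))*7) + P = (12 + (√(-6 - 6)*(-3))*7) - 770 = (12 + (√(-12)*(-3))*7) - 770 = (12 + ((2*I*√3)*(-3))*7) - 770 = (12 - 6*I*√3*7) - 770 = (12 - 42*I*√3) - 770 = -758 - 42*I*√3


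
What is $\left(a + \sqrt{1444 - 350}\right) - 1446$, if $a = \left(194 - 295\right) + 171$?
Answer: $-1376 + \sqrt{1094} \approx -1342.9$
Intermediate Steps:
$a = 70$ ($a = -101 + 171 = 70$)
$\left(a + \sqrt{1444 - 350}\right) - 1446 = \left(70 + \sqrt{1444 - 350}\right) - 1446 = \left(70 + \sqrt{1094}\right) - 1446 = -1376 + \sqrt{1094}$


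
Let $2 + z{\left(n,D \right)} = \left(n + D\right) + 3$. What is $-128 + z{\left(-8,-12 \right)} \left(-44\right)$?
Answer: $708$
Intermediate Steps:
$z{\left(n,D \right)} = 1 + D + n$ ($z{\left(n,D \right)} = -2 + \left(\left(n + D\right) + 3\right) = -2 + \left(\left(D + n\right) + 3\right) = -2 + \left(3 + D + n\right) = 1 + D + n$)
$-128 + z{\left(-8,-12 \right)} \left(-44\right) = -128 + \left(1 - 12 - 8\right) \left(-44\right) = -128 - -836 = -128 + 836 = 708$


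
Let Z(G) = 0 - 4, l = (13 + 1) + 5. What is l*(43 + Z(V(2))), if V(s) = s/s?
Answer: 741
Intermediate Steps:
V(s) = 1
l = 19 (l = 14 + 5 = 19)
Z(G) = -4
l*(43 + Z(V(2))) = 19*(43 - 4) = 19*39 = 741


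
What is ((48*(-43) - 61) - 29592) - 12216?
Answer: -43933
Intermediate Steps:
((48*(-43) - 61) - 29592) - 12216 = ((-2064 - 61) - 29592) - 12216 = (-2125 - 29592) - 12216 = -31717 - 12216 = -43933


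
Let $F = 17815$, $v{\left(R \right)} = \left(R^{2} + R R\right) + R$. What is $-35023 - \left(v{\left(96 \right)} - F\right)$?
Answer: $-35736$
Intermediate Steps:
$v{\left(R \right)} = R + 2 R^{2}$ ($v{\left(R \right)} = \left(R^{2} + R^{2}\right) + R = 2 R^{2} + R = R + 2 R^{2}$)
$-35023 - \left(v{\left(96 \right)} - F\right) = -35023 - \left(96 \left(1 + 2 \cdot 96\right) - 17815\right) = -35023 - \left(96 \left(1 + 192\right) - 17815\right) = -35023 - \left(96 \cdot 193 - 17815\right) = -35023 - \left(18528 - 17815\right) = -35023 - 713 = -35736$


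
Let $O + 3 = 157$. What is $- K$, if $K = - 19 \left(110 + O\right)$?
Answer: $5016$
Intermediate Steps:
$O = 154$ ($O = -3 + 157 = 154$)
$K = -5016$ ($K = - 19 \left(110 + 154\right) = \left(-19\right) 264 = -5016$)
$- K = \left(-1\right) \left(-5016\right) = 5016$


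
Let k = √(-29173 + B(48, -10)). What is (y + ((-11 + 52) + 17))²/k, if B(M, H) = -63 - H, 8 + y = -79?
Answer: -841*I*√29226/29226 ≈ -4.9194*I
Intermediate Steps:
y = -87 (y = -8 - 79 = -87)
k = I*√29226 (k = √(-29173 + (-63 - 1*(-10))) = √(-29173 + (-63 + 10)) = √(-29173 - 53) = √(-29226) = I*√29226 ≈ 170.96*I)
(y + ((-11 + 52) + 17))²/k = (-87 + ((-11 + 52) + 17))²/((I*√29226)) = (-87 + (41 + 17))²*(-I*√29226/29226) = (-87 + 58)²*(-I*√29226/29226) = (-29)²*(-I*√29226/29226) = 841*(-I*√29226/29226) = -841*I*√29226/29226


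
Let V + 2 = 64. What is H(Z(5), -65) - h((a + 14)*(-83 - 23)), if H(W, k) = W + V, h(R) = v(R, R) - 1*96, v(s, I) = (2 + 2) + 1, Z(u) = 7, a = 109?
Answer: 160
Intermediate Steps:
V = 62 (V = -2 + 64 = 62)
v(s, I) = 5 (v(s, I) = 4 + 1 = 5)
h(R) = -91 (h(R) = 5 - 1*96 = 5 - 96 = -91)
H(W, k) = 62 + W (H(W, k) = W + 62 = 62 + W)
H(Z(5), -65) - h((a + 14)*(-83 - 23)) = (62 + 7) - 1*(-91) = 69 + 91 = 160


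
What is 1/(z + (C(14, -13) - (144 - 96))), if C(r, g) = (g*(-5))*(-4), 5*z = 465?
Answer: -1/215 ≈ -0.0046512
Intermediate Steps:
z = 93 (z = (⅕)*465 = 93)
C(r, g) = 20*g (C(r, g) = -5*g*(-4) = 20*g)
1/(z + (C(14, -13) - (144 - 96))) = 1/(93 + (20*(-13) - (144 - 96))) = 1/(93 + (-260 - 1*48)) = 1/(93 + (-260 - 48)) = 1/(93 - 308) = 1/(-215) = -1/215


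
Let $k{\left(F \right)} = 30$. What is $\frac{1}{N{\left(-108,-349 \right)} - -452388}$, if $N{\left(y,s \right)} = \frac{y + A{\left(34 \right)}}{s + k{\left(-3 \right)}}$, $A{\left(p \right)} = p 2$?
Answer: $\frac{319}{144311812} \approx 2.2105 \cdot 10^{-6}$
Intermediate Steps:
$A{\left(p \right)} = 2 p$
$N{\left(y,s \right)} = \frac{68 + y}{30 + s}$ ($N{\left(y,s \right)} = \frac{y + 2 \cdot 34}{s + 30} = \frac{y + 68}{30 + s} = \frac{68 + y}{30 + s}$)
$\frac{1}{N{\left(-108,-349 \right)} - -452388} = \frac{1}{\frac{68 - 108}{30 - 349} - -452388} = \frac{1}{\frac{1}{-319} \left(-40\right) + 452388} = \frac{1}{\left(- \frac{1}{319}\right) \left(-40\right) + 452388} = \frac{1}{\frac{40}{319} + 452388} = \frac{1}{\frac{144311812}{319}} = \frac{319}{144311812}$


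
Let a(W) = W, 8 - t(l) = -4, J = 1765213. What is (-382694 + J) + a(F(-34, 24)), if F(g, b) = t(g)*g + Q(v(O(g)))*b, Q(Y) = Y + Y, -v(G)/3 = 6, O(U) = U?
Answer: 1381247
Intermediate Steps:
v(G) = -18 (v(G) = -3*6 = -18)
t(l) = 12 (t(l) = 8 - 1*(-4) = 8 + 4 = 12)
Q(Y) = 2*Y
F(g, b) = -36*b + 12*g (F(g, b) = 12*g + (2*(-18))*b = 12*g - 36*b = -36*b + 12*g)
(-382694 + J) + a(F(-34, 24)) = (-382694 + 1765213) + (-36*24 + 12*(-34)) = 1382519 + (-864 - 408) = 1382519 - 1272 = 1381247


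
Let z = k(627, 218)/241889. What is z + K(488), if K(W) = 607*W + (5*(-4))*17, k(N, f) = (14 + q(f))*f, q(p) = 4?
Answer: 71569153688/241889 ≈ 2.9588e+5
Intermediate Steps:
k(N, f) = 18*f (k(N, f) = (14 + 4)*f = 18*f)
K(W) = -340 + 607*W (K(W) = 607*W - 20*17 = 607*W - 340 = -340 + 607*W)
z = 3924/241889 (z = (18*218)/241889 = 3924*(1/241889) = 3924/241889 ≈ 0.016222)
z + K(488) = 3924/241889 + (-340 + 607*488) = 3924/241889 + (-340 + 296216) = 3924/241889 + 295876 = 71569153688/241889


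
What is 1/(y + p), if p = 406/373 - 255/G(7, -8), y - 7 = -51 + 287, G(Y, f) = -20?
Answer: 1492/383203 ≈ 0.0038935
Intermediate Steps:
y = 243 (y = 7 + (-51 + 287) = 7 + 236 = 243)
p = 20647/1492 (p = 406/373 - 255/(-20) = 406*(1/373) - 255*(-1/20) = 406/373 + 51/4 = 20647/1492 ≈ 13.838)
1/(y + p) = 1/(243 + 20647/1492) = 1/(383203/1492) = 1492/383203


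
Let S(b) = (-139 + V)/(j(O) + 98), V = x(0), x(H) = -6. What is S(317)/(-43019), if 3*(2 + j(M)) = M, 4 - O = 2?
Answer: 3/86038 ≈ 3.4868e-5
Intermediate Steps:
O = 2 (O = 4 - 1*2 = 4 - 2 = 2)
V = -6
j(M) = -2 + M/3
S(b) = -3/2 (S(b) = (-139 - 6)/((-2 + (1/3)*2) + 98) = -145/((-2 + 2/3) + 98) = -145/(-4/3 + 98) = -145/290/3 = -145*3/290 = -3/2)
S(317)/(-43019) = -3/2/(-43019) = -3/2*(-1/43019) = 3/86038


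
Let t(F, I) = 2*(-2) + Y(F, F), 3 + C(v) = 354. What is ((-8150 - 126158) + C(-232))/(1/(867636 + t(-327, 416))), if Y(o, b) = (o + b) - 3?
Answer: -116137370075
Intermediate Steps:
C(v) = 351 (C(v) = -3 + 354 = 351)
Y(o, b) = -3 + b + o (Y(o, b) = (b + o) - 3 = -3 + b + o)
t(F, I) = -7 + 2*F (t(F, I) = 2*(-2) + (-3 + F + F) = -4 + (-3 + 2*F) = -7 + 2*F)
((-8150 - 126158) + C(-232))/(1/(867636 + t(-327, 416))) = ((-8150 - 126158) + 351)/(1/(867636 + (-7 + 2*(-327)))) = (-134308 + 351)/(1/(867636 + (-7 - 654))) = -133957/(1/(867636 - 661)) = -133957/(1/866975) = -133957/1/866975 = -133957*866975 = -116137370075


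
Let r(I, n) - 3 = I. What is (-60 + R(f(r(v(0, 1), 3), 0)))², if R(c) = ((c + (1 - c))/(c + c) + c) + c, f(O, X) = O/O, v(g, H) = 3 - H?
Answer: 13225/4 ≈ 3306.3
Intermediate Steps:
r(I, n) = 3 + I
f(O, X) = 1
R(c) = 1/(2*c) + 2*c (R(c) = (1/(2*c) + c) + c = (c + 1/(2*c)) + c = 1/(2*c) + 2*c)
(-60 + R(f(r(v(0, 1), 3), 0)))² = (-60 + ((½)/1 + 2*1))² = (-60 + ((½)*1 + 2))² = (-60 + (½ + 2))² = (-60 + 5/2)² = (-115/2)² = 13225/4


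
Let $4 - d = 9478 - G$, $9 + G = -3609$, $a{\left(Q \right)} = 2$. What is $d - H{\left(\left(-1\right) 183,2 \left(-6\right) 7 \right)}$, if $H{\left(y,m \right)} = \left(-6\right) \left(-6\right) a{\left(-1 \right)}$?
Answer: $-13164$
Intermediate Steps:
$G = -3618$ ($G = -9 - 3609 = -3618$)
$H{\left(y,m \right)} = 72$ ($H{\left(y,m \right)} = \left(-6\right) \left(-6\right) 2 = 36 \cdot 2 = 72$)
$d = -13092$ ($d = 4 - \left(9478 - -3618\right) = 4 - \left(9478 + 3618\right) = 4 - 13096 = -13092$)
$d - H{\left(\left(-1\right) 183,2 \left(-6\right) 7 \right)} = -13092 - 72 = -13164$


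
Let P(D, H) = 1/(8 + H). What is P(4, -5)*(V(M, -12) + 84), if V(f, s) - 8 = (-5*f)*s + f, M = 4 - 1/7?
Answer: 2291/21 ≈ 109.10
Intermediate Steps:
M = 27/7 (M = 4 - 1*1/7 = 4 - 1/7 = 27/7 ≈ 3.8571)
V(f, s) = 8 + f - 5*f*s (V(f, s) = 8 + ((-5*f)*s + f) = 8 + (-5*f*s + f) = 8 + (f - 5*f*s) = 8 + f - 5*f*s)
P(4, -5)*(V(M, -12) + 84) = ((8 + 27/7 - 5*27/7*(-12)) + 84)/(8 - 5) = ((8 + 27/7 + 1620/7) + 84)/3 = (1703/7 + 84)/3 = (1/3)*(2291/7) = 2291/21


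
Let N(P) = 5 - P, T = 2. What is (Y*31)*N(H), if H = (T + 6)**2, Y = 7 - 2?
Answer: -9145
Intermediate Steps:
Y = 5
H = 64 (H = (2 + 6)**2 = 8**2 = 64)
(Y*31)*N(H) = (5*31)*(5 - 1*64) = 155*(5 - 64) = 155*(-59) = -9145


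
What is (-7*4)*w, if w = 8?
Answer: -224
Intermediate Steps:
(-7*4)*w = -7*4*8 = -28*8 = -224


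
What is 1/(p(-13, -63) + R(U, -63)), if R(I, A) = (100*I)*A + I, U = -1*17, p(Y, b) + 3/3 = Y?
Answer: 1/107069 ≈ 9.3398e-6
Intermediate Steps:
p(Y, b) = -1 + Y
U = -17
R(I, A) = I + 100*A*I (R(I, A) = 100*A*I + I = I + 100*A*I)
1/(p(-13, -63) + R(U, -63)) = 1/((-1 - 13) - 17*(1 + 100*(-63))) = 1/(-14 - 17*(1 - 6300)) = 1/(-14 - 17*(-6299)) = 1/(-14 + 107083) = 1/107069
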